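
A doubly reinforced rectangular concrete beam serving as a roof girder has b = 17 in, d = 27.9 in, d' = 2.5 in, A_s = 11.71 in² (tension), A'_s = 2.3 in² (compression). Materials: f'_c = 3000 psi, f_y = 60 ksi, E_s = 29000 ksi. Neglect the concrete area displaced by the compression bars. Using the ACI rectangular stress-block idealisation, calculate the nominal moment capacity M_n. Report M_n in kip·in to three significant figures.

Assume both steels yield.
a = (A_s − A'_s) f_y/(0.85 f'_c b) = (11.71 − 2.3) × 60/(0.85 × 3 × 17) = 13.024 in.
c = a/β₁ = 13.024/0.85 = 15.322 in; ε'_s = 0.003(c − d')/c = 0.0025 ≥ ε_y = 0.0021, so the compression steel yields.
M_n = (A_s − A'_s) f_y (d − a/2) + A'_s f_y (d − d') = 564.6 × (27.9 − 6.512) + 138 × (27.9 − 2.5) = 12075.7 + 3505.2 = 15580.9 kip·in.

M_n ≈ 15600 kip·in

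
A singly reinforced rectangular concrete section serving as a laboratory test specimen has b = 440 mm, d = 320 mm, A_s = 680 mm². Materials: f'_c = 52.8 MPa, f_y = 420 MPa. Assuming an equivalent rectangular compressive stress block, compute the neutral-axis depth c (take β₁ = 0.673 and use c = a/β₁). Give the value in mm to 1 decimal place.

T = A_s f_y = 680 × 420 = 285600 N = 285.6 kN.
Setting C = 0.85 f'_c a b equal to T: a = 285600/(0.85 × 52.8 × 440) = 14.463 mm.
With β₁ = 0.673, c = a/β₁ = 14.463/0.673 = 21.5 mm.

c ≈ 21.5 mm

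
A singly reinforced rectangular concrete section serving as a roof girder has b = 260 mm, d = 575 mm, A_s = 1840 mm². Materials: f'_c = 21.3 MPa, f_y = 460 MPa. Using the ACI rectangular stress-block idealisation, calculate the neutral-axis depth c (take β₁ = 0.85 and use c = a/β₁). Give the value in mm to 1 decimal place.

c ≈ 211.5 mm

T = A_s f_y = 1840 × 460 = 846400 N = 846.4 kN.
Setting C = 0.85 f'_c a b equal to T: a = 846400/(0.85 × 21.3 × 260) = 179.806 mm.
With β₁ = 0.85, c = a/β₁ = 179.806/0.85 = 211.5 mm.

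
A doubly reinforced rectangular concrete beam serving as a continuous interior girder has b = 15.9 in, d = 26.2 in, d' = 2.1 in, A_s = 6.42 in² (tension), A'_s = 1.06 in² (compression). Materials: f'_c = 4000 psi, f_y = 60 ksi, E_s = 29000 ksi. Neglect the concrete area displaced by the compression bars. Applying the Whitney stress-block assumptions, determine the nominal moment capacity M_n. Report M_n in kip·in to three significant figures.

Assume both steels yield.
a = (A_s − A'_s) f_y/(0.85 f'_c b) = (6.42 − 1.06) × 60/(0.85 × 4 × 15.9) = 5.949 in.
c = a/β₁ = 5.949/0.85 = 6.999 in; ε'_s = 0.003(c − d')/c = 0.0021 ≥ ε_y = 0.0021, so the compression steel yields.
M_n = (A_s − A'_s) f_y (d − a/2) + A'_s f_y (d − d') = 321.6 × (26.2 − 2.9745) + 63.6 × (26.2 − 2.1) = 7469.3 + 1532.8 = 9002.1 kip·in.

M_n ≈ 9000 kip·in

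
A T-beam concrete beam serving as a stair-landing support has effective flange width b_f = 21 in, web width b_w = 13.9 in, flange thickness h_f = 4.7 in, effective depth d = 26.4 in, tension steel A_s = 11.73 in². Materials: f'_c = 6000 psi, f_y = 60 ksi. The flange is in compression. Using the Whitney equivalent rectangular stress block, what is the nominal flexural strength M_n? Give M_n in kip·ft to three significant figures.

Tension: T = A_s f_y = 11.73 × 60 = 703.8 kips.
Try a within the flange: a = T/(0.85 f'_c b_f) = 703.8/(0.85 × 6 × 21) = 6.571 in.
a = 6.571 > h_f = 4.7 in: the block extends into the web. Split into flange-overhang and web parts.
C_f = 0.85 f'_c (b_f − b_w) h_f = 0.85 × 6 × (21 − 13.9) × 4.7 = 170.2 kips.
Remaining web compression depth: a_w = (T − C_f)/(0.85 f'_c b_w) = (703.8 − 170.2)/(0.85 × 6 × 13.9) = 7.527 in.
M_n = C_f(d − h_f/2) + (T − C_f)(d − a_w/2) = 170.2 × (26.4 − 2.35) + 533.6 × (26.4 − 3.7635) = 4093.3 + 12078.8 = 16172.1 kip·in.
M_n = 16172.1/12 = 1347.68 kip·ft.

M_n ≈ 1350 kip·ft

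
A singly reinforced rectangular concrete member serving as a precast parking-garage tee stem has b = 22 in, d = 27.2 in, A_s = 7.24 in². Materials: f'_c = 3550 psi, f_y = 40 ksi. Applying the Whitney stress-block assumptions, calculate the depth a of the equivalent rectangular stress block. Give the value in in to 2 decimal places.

T = A_s f_y = 7.24 × 40 = 289.6 kips.
a = T/(0.85 f'_c b) = 289.6/(0.85 × 3.55 × 22) = 4.36 in.

a ≈ 4.36 in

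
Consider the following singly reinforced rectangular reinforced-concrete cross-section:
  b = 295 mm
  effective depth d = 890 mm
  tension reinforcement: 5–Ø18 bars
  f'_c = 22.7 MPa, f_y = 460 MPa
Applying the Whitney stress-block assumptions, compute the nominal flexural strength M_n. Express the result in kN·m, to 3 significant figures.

M_n ≈ 490 kN·m

A_s = 5 × 254 = 1270 mm².
T = A_s f_y = 1270 × 460 = 584200 N = 584.2 kN.
From C = T: a = T/(0.85 f'_c b) = 584200/(0.85 × 22.7 × 295) = 102.63 mm.
M_n = T(d − a/2) = 584.2 kN × (890 − 51.315) mm = 489.96 kN·m.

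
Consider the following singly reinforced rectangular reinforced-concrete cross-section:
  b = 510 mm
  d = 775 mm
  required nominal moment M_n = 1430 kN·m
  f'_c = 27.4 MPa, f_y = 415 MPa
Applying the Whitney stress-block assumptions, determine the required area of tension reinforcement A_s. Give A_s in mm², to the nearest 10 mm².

A_s ≈ 5010 mm²

With M_n = 0.85 f'_c a b (d − a/2), solve the quadratic for a:
a = d − √(d² − 2M_n/(0.85 f'_c b)) = 775 − √(775² − 2 × 1430×10⁶/(0.85 × 27.4 × 510)) = 175.13 mm.
A_s = 0.85 f'_c a b / f_y = 0.85 × 27.4 × 175.13 × 510 / 415 = 5012.5 mm².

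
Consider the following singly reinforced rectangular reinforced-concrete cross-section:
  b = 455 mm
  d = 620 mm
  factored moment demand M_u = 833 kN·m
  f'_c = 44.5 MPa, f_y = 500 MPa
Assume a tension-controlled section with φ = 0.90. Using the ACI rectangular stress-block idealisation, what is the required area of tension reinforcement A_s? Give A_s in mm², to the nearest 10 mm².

M_n = M_u/φ = 833/0.90 = 925.556 kN·m.
With M_n = 0.85 f'_c a b (d − a/2), solve the quadratic for a:
a = d − √(d² − 2M_n/(0.85 f'_c b)) = 620 − √(620² − 2 × 925.556×10⁶/(0.85 × 44.5 × 455)) = 93.84 mm.
A_s = 0.85 f'_c a b / f_y = 0.85 × 44.5 × 93.84 × 455 / 500 = 3230.0 mm².

A_s ≈ 3230 mm²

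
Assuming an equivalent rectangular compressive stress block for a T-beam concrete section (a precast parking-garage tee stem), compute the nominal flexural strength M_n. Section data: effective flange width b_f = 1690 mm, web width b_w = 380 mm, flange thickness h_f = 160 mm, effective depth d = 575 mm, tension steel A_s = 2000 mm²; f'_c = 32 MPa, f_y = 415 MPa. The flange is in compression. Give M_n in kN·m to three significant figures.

M_n ≈ 470 kN·m

Tension: T = A_s f_y = 2000 × 415 = 830000 N.
Try a within the flange: a = T/(0.85 f'_c b_f) = 830000/(0.85 × 32 × 1690) = 18.06 mm.
Since a = 18.06 ≤ h_f = 160 mm, the stress block lies entirely in the flange; analyse as a rectangular beam of width b_f.
M_n = T(d − a/2) = 830000 × (575 − 9.03) = 469.76 × 10⁶ N·mm.
M_n = 469.76 kN·m.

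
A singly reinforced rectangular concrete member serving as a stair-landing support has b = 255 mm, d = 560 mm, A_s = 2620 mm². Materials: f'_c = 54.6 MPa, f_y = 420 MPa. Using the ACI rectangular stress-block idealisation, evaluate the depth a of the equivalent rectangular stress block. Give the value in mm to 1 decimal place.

T = A_s f_y = 2620 × 420 = 1100400 N = 1100.4 kN.
Setting C = 0.85 f'_c a b equal to T: a = 1100400/(0.85 × 54.6 × 255) = 93.0 mm.

a ≈ 93.0 mm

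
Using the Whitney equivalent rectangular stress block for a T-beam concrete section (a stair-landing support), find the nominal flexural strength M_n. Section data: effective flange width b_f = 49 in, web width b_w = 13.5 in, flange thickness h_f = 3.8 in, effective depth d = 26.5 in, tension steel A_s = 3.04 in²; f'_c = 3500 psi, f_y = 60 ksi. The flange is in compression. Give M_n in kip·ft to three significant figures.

M_n ≈ 393 kip·ft

Tension: T = A_s f_y = 3.04 × 60 = 182.4 kips.
Try a within the flange: a = T/(0.85 f'_c b_f) = 182.4/(0.85 × 3.5 × 49) = 1.251 in.
Since a = 1.251 ≤ h_f = 3.8 in, the stress block lies entirely in the flange; analyse as a rectangular beam of width b_f.
M_n = T(d − a/2) = 182.4 × (26.5 − 0.6255) = 4719.5 kip·in.
M_n = 4719.5/12 = 393.29 kip·ft.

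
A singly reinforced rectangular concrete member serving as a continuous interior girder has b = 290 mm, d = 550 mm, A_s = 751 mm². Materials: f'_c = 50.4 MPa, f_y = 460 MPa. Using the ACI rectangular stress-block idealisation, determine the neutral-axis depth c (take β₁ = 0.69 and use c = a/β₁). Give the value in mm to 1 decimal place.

c ≈ 40.3 mm

T = A_s f_y = 751 × 460 = 345460 N = 345.46 kN.
Setting C = 0.85 f'_c a b equal to T: a = 345460/(0.85 × 50.4 × 290) = 27.807 mm.
With β₁ = 0.69, c = a/β₁ = 27.807/0.69 = 40.3 mm.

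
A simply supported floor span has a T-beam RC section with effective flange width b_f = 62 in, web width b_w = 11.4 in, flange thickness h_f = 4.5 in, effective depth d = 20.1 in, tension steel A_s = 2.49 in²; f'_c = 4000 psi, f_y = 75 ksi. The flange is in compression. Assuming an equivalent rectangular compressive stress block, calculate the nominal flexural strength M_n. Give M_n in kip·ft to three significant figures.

M_n ≈ 306 kip·ft

Tension: T = A_s f_y = 2.49 × 75 = 186.75 kips.
Try a within the flange: a = T/(0.85 f'_c b_f) = 186.75/(0.85 × 4 × 62) = 0.886 in.
Since a = 0.886 ≤ h_f = 4.5 in, the stress block lies entirely in the flange; analyse as a rectangular beam of width b_f.
M_n = T(d − a/2) = 186.75 × (20.1 − 0.443) = 3670.9 kip·in.
M_n = 3670.9/12 = 305.91 kip·ft.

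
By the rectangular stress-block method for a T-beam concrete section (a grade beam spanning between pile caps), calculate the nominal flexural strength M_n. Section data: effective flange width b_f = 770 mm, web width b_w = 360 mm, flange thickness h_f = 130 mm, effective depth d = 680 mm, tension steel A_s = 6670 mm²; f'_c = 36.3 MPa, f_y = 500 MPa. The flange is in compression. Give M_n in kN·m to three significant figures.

M_n ≈ 2030 kN·m

Tension: T = A_s f_y = 6670 × 500 = 3335000 N.
Try a within the flange: a = T/(0.85 f'_c b_f) = 3335000/(0.85 × 36.3 × 770) = 140.37 mm.
a = 140.37 > h_f = 130 mm: the block extends into the web. Split into flange-overhang and web parts.
C_f = 0.85 f'_c (b_f − b_w) h_f = 0.85 × 36.3 × (770 − 360) × 130 = 1644572 N.
Remaining web compression depth: a_w = (T − C_f)/(0.85 f'_c b_w) = (3335000 − 1644572)/(0.85 × 36.3 × 360) = 152.18 mm.
M_n = C_f(d − h_f/2) + (T − C_f)(d − a_w/2) = 1644572 × (680 − 65) + 1690428 × (680 − 76.09) = 1011.41 + 1020.87 = 2032.28 × 10⁶ N·mm.
M_n = 2032.28 kN·m.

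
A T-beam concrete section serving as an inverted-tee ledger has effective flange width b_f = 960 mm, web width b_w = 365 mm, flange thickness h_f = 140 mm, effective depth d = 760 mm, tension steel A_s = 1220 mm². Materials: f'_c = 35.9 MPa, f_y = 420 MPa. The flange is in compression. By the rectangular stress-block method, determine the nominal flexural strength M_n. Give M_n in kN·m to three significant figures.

M_n ≈ 385 kN·m

Tension: T = A_s f_y = 1220 × 420 = 512400 N.
Try a within the flange: a = T/(0.85 f'_c b_f) = 512400/(0.85 × 35.9 × 960) = 17.49 mm.
Since a = 17.49 ≤ h_f = 140 mm, the stress block lies entirely in the flange; analyse as a rectangular beam of width b_f.
M_n = T(d − a/2) = 512400 × (760 − 8.745) = 384.94 × 10⁶ N·mm.
M_n = 384.94 kN·m.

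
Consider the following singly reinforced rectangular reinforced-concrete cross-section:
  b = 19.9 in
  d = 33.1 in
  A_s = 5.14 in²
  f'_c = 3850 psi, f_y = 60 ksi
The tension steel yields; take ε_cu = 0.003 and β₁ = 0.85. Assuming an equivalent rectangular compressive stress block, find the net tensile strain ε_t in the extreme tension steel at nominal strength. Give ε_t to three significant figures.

a = A_s f_y/(0.85 f'_c b) = 4.736 in.
β₁ = 0.85, so c = a/β₁ = 4.736/0.85 = 5.572 in.
From the linear strain diagram with ε_cu = 0.003: ε_t = 0.003 (d − c)/c = 0.003 × (33.1 − 5.572)/5.572 = 0.0148.
Since ε_t ≥ 0.005, the section is tension-controlled.

ε_t ≈ 0.0148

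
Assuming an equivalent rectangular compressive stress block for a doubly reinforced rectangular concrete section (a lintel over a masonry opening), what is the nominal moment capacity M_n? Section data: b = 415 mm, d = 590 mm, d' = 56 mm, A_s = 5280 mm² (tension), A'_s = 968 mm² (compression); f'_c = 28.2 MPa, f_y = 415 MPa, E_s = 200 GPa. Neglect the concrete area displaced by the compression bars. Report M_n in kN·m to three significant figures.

M_n ≈ 1110 kN·m

Assume both tension and compression steel yield.
Net tension couple steel: A_s − A'_s = 4312 mm².
a = (A_s − A'_s) f_y / (0.85 f'_c b) = 1789480/(0.85 × 28.2 × 415) = 179.89 mm.
c = a/β₁ = 179.89/0.849 = 211.88 mm; ε'_s = 0.003(c − d')/c = 0.0022 ≥ f_y/E_s = 0.0021, so compression steel does yield.
M_n = (A_s − A'_s) f_y (d − a/2) + A'_s f_y (d − d') = [1789480 × (590 − 89.945) + 401720 × (590 − 56)] × 10⁻⁶ = 894.84 + 214.52 = 1109.36 kN·m.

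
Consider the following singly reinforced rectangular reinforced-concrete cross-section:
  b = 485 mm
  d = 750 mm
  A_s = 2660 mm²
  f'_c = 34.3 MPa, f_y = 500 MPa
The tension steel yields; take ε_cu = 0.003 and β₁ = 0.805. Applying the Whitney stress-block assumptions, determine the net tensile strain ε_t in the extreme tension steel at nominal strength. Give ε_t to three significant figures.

ε_t ≈ 0.0163

a = A_s f_y/(0.85 f'_c b) = 94.06 mm.
β₁ = 0.805, so c = a/β₁ = 94.06/0.805 = 116.84 mm.
From the linear strain diagram with ε_cu = 0.003: ε_t = 0.003 (d − c)/c = 0.003 × (750 − 116.84)/116.84 = 0.0163.
Since ε_t ≥ 0.005, the section is tension-controlled.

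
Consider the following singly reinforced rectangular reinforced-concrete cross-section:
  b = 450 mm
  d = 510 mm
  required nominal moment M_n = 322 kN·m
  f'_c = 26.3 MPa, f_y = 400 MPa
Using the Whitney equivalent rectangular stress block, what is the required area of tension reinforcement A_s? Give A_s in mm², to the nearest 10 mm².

With M_n = 0.85 f'_c a b (d − a/2), solve the quadratic for a:
a = d − √(d² − 2M_n/(0.85 f'_c b)) = 510 − √(510² − 2 × 322×10⁶/(0.85 × 26.3 × 450)) = 67.19 mm.
A_s = 0.85 f'_c a b / f_y = 0.85 × 26.3 × 67.19 × 450 / 400 = 1689.8 mm².

A_s ≈ 1690 mm²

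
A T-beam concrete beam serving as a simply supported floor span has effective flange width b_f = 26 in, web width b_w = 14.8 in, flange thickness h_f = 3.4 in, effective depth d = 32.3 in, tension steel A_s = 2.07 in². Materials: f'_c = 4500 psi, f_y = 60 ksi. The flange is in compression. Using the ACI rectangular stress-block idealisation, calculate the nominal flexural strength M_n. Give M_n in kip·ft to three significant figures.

M_n ≈ 328 kip·ft

Tension: T = A_s f_y = 2.07 × 60 = 124.2 kips.
Try a within the flange: a = T/(0.85 f'_c b_f) = 124.2/(0.85 × 4.5 × 26) = 1.249 in.
Since a = 1.249 ≤ h_f = 3.4 in, the stress block lies entirely in the flange; analyse as a rectangular beam of width b_f.
M_n = T(d − a/2) = 124.2 × (32.3 − 0.6245) = 3934.1 kip·in.
M_n = 3934.1/12 = 327.84 kip·ft.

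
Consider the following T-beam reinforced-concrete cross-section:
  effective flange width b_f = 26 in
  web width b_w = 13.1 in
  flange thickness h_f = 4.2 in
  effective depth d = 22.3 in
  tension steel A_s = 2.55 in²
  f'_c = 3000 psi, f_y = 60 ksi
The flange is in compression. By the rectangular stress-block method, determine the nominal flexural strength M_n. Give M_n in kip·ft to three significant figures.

Tension: T = A_s f_y = 2.55 × 60 = 153 kips.
Try a within the flange: a = T/(0.85 f'_c b_f) = 153/(0.85 × 3 × 26) = 2.308 in.
Since a = 2.308 ≤ h_f = 4.2 in, the stress block lies entirely in the flange; analyse as a rectangular beam of width b_f.
M_n = T(d − a/2) = 153 × (22.3 − 1.154) = 3235.3 kip·in.
M_n = 3235.3/12 = 269.61 kip·ft.

M_n ≈ 270 kip·ft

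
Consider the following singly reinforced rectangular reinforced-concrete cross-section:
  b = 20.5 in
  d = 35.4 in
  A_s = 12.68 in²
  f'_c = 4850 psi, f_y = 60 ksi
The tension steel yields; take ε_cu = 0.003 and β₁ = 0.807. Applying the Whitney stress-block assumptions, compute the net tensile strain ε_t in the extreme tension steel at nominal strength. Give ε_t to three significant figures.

a = A_s f_y/(0.85 f'_c b) = 9.002 in.
β₁ = 0.807, so c = a/β₁ = 9.002/0.807 = 11.155 in.
From the linear strain diagram with ε_cu = 0.003: ε_t = 0.003 (d − c)/c = 0.003 × (35.4 − 11.155)/11.155 = 0.00652.
Since ε_t ≥ 0.005, the section is tension-controlled.

ε_t ≈ 0.00652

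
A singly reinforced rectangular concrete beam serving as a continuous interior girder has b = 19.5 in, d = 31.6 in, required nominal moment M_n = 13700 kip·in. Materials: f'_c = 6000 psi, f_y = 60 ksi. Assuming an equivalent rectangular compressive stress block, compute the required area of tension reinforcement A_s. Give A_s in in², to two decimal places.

A_s ≈ 7.81 in²

From M_n = 0.85 f'_c a b (d − a/2):
a = d − √(d² − 2M_n/(0.85 f'_c b)) = 31.6 − √(31.6² − 2 × 13700/(0.85 × 6 × 19.5)) = 4.711 in.
A_s = 0.85 f'_c a b / f_y = 0.85 × 6 × 4.711 × 19.5 / 60 = 7.808 in².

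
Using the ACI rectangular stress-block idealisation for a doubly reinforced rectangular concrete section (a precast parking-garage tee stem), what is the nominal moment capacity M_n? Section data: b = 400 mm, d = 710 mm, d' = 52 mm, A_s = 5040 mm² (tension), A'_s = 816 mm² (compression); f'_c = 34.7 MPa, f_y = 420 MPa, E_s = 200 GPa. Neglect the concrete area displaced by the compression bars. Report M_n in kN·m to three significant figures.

Assume both tension and compression steel yield.
Net tension couple steel: A_s − A'_s = 4224 mm².
a = (A_s − A'_s) f_y / (0.85 f'_c b) = 1774080/(0.85 × 34.7 × 400) = 150.37 mm.
c = a/β₁ = 150.37/0.802 = 187.49 mm; ε'_s = 0.003(c − d')/c = 0.0022 ≥ f_y/E_s = 0.0021, so compression steel does yield.
M_n = (A_s − A'_s) f_y (d − a/2) + A'_s f_y (d − d') = [1774080 × (710 − 75.185) + 342720 × (710 − 52)] × 10⁻⁶ = 1126.21 + 225.51 = 1351.72 kN·m.

M_n ≈ 1350 kN·m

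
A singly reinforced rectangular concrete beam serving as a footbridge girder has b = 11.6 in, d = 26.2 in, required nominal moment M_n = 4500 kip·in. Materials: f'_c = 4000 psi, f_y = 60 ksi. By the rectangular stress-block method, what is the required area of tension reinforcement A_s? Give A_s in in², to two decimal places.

From M_n = 0.85 f'_c a b (d − a/2):
a = d − √(d² − 2M_n/(0.85 f'_c b)) = 26.2 − √(26.2² − 2 × 4500/(0.85 × 4 × 11.6)) = 4.793 in.
A_s = 0.85 f'_c a b / f_y = 0.85 × 4 × 4.793 × 11.6 / 60 = 3.151 in².

A_s ≈ 3.15 in²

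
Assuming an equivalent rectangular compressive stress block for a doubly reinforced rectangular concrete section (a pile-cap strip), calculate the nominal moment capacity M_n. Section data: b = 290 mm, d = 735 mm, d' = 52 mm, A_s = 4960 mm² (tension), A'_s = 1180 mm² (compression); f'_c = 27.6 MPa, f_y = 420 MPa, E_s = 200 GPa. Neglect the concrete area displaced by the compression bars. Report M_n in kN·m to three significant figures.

M_n ≈ 1320 kN·m

Assume both tension and compression steel yield.
Net tension couple steel: A_s − A'_s = 3780 mm².
a = (A_s − A'_s) f_y / (0.85 f'_c b) = 1587600/(0.85 × 27.6 × 290) = 233.35 mm.
c = a/β₁ = 233.35/0.85 = 274.53 mm; ε'_s = 0.003(c − d')/c = 0.0024 ≥ f_y/E_s = 0.0021, so compression steel does yield.
M_n = (A_s − A'_s) f_y (d − a/2) + A'_s f_y (d − d') = [1587600 × (735 − 116.675) + 495600 × (735 − 52)] × 10⁻⁶ = 981.65 + 338.49 = 1320.14 kN·m.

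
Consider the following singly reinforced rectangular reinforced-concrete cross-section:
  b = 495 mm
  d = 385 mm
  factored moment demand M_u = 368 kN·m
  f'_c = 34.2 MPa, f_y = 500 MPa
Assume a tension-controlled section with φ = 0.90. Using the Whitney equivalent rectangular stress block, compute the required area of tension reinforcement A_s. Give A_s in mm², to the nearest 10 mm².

A_s ≈ 2380 mm²

M_n = M_u/φ = 368/0.90 = 408.889 kN·m.
With M_n = 0.85 f'_c a b (d − a/2), solve the quadratic for a:
a = d − √(d² − 2M_n/(0.85 f'_c b)) = 385 − √(385² − 2 × 408.889×10⁶/(0.85 × 34.2 × 495)) = 82.69 mm.
A_s = 0.85 f'_c a b / f_y = 0.85 × 34.2 × 82.69 × 495 / 500 = 2379.8 mm².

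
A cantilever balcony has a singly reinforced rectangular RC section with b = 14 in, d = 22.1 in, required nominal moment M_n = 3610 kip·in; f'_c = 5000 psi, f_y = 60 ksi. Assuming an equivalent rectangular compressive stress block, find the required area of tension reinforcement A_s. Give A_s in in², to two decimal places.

A_s ≈ 2.92 in²

From M_n = 0.85 f'_c a b (d − a/2):
a = d − √(d² − 2M_n/(0.85 f'_c b)) = 22.1 − √(22.1² − 2 × 3610/(0.85 × 5 × 14)) = 2.941 in.
A_s = 0.85 f'_c a b / f_y = 0.85 × 5 × 2.941 × 14 / 60 = 2.916 in².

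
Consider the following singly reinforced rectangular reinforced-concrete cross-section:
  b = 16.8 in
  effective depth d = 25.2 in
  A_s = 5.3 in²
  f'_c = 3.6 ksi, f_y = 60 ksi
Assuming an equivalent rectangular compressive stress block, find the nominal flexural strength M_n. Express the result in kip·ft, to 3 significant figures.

M_n ≈ 586 kip·ft

T = A_s f_y = 5.3 × 60 = 318 kips.
a = T/(0.85 f'_c b) = 318/(0.85 × 3.6 × 16.8) = 6.186 in.
M_n = T(d − a/2) = 318 × (25.2 − 3.093) = 7030.0 kip·in = 7030.0/12 = 585.83 kip·ft.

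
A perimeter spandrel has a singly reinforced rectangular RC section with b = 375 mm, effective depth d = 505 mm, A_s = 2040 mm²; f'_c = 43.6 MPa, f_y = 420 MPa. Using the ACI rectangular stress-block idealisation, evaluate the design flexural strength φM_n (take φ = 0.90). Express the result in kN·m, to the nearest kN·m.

φM_n ≈ 366 kN·m

T = A_s f_y = 2040 × 420 = 856800 N = 856.8 kN.
From C = T: a = T/(0.85 f'_c b) = 856800/(0.85 × 43.6 × 375) = 61.65 mm.
M_n = T(d − a/2) = 856.8 kN × (505 − 30.825) mm = 406.27 kN·m.
φM_n = 0.90 × 406.27 = 365.64 kN·m.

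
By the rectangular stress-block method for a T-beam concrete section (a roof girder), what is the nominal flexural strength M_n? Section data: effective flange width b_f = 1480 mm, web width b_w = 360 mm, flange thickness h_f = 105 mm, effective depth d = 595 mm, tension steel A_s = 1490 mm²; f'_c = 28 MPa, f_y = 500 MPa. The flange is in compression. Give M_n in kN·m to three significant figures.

Tension: T = A_s f_y = 1490 × 500 = 745000 N.
Try a within the flange: a = T/(0.85 f'_c b_f) = 745000/(0.85 × 28 × 1480) = 21.15 mm.
Since a = 21.15 ≤ h_f = 105 mm, the stress block lies entirely in the flange; analyse as a rectangular beam of width b_f.
M_n = T(d − a/2) = 745000 × (595 − 10.575) = 435.40 × 10⁶ N·mm.
M_n = 435.40 kN·m.

M_n ≈ 435 kN·m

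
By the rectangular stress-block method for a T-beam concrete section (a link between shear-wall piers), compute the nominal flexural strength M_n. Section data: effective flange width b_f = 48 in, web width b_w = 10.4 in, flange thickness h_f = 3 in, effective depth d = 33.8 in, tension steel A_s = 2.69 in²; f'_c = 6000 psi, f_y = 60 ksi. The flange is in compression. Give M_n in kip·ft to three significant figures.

M_n ≈ 450 kip·ft

Tension: T = A_s f_y = 2.69 × 60 = 161.4 kips.
Try a within the flange: a = T/(0.85 f'_c b_f) = 161.4/(0.85 × 6 × 48) = 0.659 in.
Since a = 0.659 ≤ h_f = 3 in, the stress block lies entirely in the flange; analyse as a rectangular beam of width b_f.
M_n = T(d − a/2) = 161.4 × (33.8 − 0.3295) = 5402.1 kip·in.
M_n = 5402.1/12 = 450.18 kip·ft.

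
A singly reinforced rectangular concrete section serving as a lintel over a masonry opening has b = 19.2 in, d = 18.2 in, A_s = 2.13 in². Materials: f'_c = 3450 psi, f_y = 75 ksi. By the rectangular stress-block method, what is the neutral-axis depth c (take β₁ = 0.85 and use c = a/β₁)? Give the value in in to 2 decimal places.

T = A_s f_y = 2.13 × 75 = 159.75 kips.
a = T/(0.85 f'_c b) = 159.75/(0.85 × 3.45 × 19.2) = 2.8373 in.
With β₁ = 0.85, c = a/β₁ = 2.8373/0.85 = 3.34 in.

c ≈ 3.34 in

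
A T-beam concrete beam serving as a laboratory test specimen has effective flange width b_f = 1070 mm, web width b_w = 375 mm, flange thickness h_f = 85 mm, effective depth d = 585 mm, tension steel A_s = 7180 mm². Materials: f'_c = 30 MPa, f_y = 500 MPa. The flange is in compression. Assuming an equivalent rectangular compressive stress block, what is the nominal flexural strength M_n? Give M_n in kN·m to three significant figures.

M_n ≈ 1810 kN·m

Tension: T = A_s f_y = 7180 × 500 = 3590000 N.
Try a within the flange: a = T/(0.85 f'_c b_f) = 3590000/(0.85 × 30 × 1070) = 131.57 mm.
a = 131.57 > h_f = 85 mm: the block extends into the web. Split into flange-overhang and web parts.
C_f = 0.85 f'_c (b_f − b_w) h_f = 0.85 × 30 × (1070 − 375) × 85 = 1506413 N.
Remaining web compression depth: a_w = (T − C_f)/(0.85 f'_c b_w) = (3590000 − 1506413)/(0.85 × 30 × 375) = 217.89 mm.
M_n = C_f(d − h_f/2) + (T − C_f)(d − a_w/2) = 1506413 × (585 − 42.5) + 2083587 × (585 − 108.945) = 817.23 + 991.90 = 1809.13 × 10⁶ N·mm.
M_n = 1809.13 kN·m.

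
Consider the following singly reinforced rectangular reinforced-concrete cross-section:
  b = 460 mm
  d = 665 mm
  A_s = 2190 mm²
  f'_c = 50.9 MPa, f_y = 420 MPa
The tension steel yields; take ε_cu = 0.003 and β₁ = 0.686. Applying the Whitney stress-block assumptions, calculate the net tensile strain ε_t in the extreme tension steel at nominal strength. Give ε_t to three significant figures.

a = A_s f_y/(0.85 f'_c b) = 46.22 mm.
β₁ = 0.686, so c = a/β₁ = 46.22/0.686 = 67.38 mm.
From the linear strain diagram with ε_cu = 0.003: ε_t = 0.003 (d − c)/c = 0.003 × (665 − 67.38)/67.38 = 0.0266.
Since ε_t ≥ 0.005, the section is tension-controlled.

ε_t ≈ 0.0266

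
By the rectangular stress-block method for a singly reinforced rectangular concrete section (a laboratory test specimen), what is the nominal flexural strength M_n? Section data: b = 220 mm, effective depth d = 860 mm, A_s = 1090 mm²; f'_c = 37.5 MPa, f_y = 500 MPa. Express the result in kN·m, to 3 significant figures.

M_n ≈ 448 kN·m

T = A_s f_y = 1090 × 500 = 545000 N = 545 kN.
From C = T: a = T/(0.85 f'_c b) = 545000/(0.85 × 37.5 × 220) = 77.72 mm.
M_n = T(d − a/2) = 545 kN × (860 − 38.86) mm = 447.52 kN·m.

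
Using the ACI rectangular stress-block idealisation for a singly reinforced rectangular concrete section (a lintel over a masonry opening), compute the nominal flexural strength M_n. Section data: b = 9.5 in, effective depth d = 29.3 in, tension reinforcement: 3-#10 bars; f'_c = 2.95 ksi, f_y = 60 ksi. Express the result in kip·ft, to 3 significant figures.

M_n ≈ 467 kip·ft

A_s = 3 × 1.27 = 3.81 in².
T = A_s f_y = 3.81 × 60 = 228.6 kips.
a = T/(0.85 f'_c b) = 228.6/(0.85 × 2.95 × 9.5) = 9.596 in.
M_n = T(d − a/2) = 228.6 × (29.3 − 4.798) = 5601.2 kip·in = 5601.2/12 = 466.77 kip·ft.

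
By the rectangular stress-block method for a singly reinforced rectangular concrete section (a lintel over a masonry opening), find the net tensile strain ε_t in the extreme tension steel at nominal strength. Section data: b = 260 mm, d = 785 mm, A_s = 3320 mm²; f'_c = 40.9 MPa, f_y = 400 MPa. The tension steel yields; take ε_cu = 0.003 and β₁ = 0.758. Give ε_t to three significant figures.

a = A_s f_y/(0.85 f'_c b) = 146.92 mm.
β₁ = 0.758, so c = a/β₁ = 146.92/0.758 = 193.83 mm.
From the linear strain diagram with ε_cu = 0.003: ε_t = 0.003 (d − c)/c = 0.003 × (785 − 193.83)/193.83 = 0.00915.
Since ε_t ≥ 0.005, the section is tension-controlled.

ε_t ≈ 0.00915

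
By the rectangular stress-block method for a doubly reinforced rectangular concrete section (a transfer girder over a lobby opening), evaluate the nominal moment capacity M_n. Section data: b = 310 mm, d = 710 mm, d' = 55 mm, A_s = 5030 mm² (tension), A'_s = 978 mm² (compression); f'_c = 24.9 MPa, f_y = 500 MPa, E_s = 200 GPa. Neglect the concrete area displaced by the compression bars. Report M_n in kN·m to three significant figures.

M_n ≈ 1450 kN·m

Assume both tension and compression steel yield.
Net tension couple steel: A_s − A'_s = 4052 mm².
a = (A_s − A'_s) f_y / (0.85 f'_c b) = 2026000/(0.85 × 24.9 × 310) = 308.79 mm.
c = a/β₁ = 308.79/0.85 = 363.28 mm; ε'_s = 0.003(c − d')/c = 0.0025 ≥ f_y/E_s = 0.0025, so compression steel does yield.
M_n = (A_s − A'_s) f_y (d − a/2) + A'_s f_y (d − d') = [2026000 × (710 − 154.395) + 489000 × (710 − 55)] × 10⁻⁶ = 1125.66 + 320.30 = 1445.96 kN·m.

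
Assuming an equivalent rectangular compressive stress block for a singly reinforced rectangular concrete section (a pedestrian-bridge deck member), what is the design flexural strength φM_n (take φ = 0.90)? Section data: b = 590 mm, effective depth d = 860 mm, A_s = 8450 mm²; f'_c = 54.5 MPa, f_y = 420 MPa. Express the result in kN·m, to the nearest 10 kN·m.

φM_n ≈ 2540 kN·m

T = A_s f_y = 8450 × 420 = 3549000 N = 3549 kN.
From C = T: a = T/(0.85 f'_c b) = 3549000/(0.85 × 54.5 × 590) = 129.85 mm.
M_n = T(d − a/2) = 3549 kN × (860 − 64.925) mm = 2821.72 kN·m.
φM_n = 0.90 × 2821.72 = 2539.55 kN·m.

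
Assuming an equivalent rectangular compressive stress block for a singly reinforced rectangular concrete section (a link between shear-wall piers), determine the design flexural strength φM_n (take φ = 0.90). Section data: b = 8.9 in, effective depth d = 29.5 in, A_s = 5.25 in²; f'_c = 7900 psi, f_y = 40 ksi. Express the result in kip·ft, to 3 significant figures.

T = A_s f_y = 5.25 × 40 = 210 kips.
a = T/(0.85 f'_c b) = 210/(0.85 × 7.9 × 8.9) = 3.514 in.
M_n = T(d − a/2) = 210 × (29.5 − 1.757) = 5826.0 kip·in = 5826.0/12 = 485.50 kip·ft.
φM_n = 0.90 × 485.50 = 436.95 kip·ft.

φM_n ≈ 437 kip·ft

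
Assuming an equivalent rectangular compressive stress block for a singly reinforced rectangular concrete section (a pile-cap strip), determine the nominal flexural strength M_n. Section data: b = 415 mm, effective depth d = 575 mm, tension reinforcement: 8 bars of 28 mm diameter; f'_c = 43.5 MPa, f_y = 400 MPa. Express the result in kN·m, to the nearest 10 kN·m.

A_s = 8 × 616 = 4928 mm².
T = A_s f_y = 4928 × 400 = 1971200 N = 1971.2 kN.
From C = T: a = T/(0.85 f'_c b) = 1971200/(0.85 × 43.5 × 415) = 128.46 mm.
M_n = T(d − a/2) = 1971.2 kN × (575 − 64.23) mm = 1006.83 kN·m.

M_n ≈ 1010 kN·m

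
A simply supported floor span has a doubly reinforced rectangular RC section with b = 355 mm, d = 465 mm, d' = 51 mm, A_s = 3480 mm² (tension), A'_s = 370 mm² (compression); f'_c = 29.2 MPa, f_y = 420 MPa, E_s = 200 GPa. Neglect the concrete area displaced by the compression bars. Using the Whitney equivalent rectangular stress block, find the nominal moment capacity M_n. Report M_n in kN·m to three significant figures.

Assume both tension and compression steel yield.
Net tension couple steel: A_s − A'_s = 3110 mm².
a = (A_s − A'_s) f_y / (0.85 f'_c b) = 1306200/(0.85 × 29.2 × 355) = 148.24 mm.
c = a/β₁ = 148.24/0.841 = 176.27 mm; ε'_s = 0.003(c − d')/c = 0.0021 ≥ f_y/E_s = 0.0021, so compression steel does yield.
M_n = (A_s − A'_s) f_y (d − a/2) + A'_s f_y (d − d') = [1306200 × (465 − 74.12) + 155400 × (465 − 51)] × 10⁻⁶ = 510.57 + 64.34 = 574.91 kN·m.

M_n ≈ 575 kN·m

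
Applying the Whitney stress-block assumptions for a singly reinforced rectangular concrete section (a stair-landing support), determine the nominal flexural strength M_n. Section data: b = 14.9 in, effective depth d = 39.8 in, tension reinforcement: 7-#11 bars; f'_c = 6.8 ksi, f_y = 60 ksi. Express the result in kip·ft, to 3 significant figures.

A_s = 7 × 1.56 = 10.92 in².
T = A_s f_y = 10.92 × 60 = 655.2 kips.
a = T/(0.85 f'_c b) = 655.2/(0.85 × 6.8 × 14.9) = 7.608 in.
M_n = T(d − a/2) = 655.2 × (39.8 − 3.804) = 23584.6 kip·in = 23584.6/12 = 1965.38 kip·ft.

M_n ≈ 1970 kip·ft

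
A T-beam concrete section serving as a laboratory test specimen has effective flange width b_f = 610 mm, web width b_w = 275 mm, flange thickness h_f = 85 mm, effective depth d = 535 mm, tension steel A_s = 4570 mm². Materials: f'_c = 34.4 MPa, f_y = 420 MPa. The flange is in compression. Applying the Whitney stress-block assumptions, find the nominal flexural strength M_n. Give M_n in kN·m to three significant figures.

Tension: T = A_s f_y = 4570 × 420 = 1919400 N.
Try a within the flange: a = T/(0.85 f'_c b_f) = 1919400/(0.85 × 34.4 × 610) = 107.61 mm.
a = 107.61 > h_f = 85 mm: the block extends into the web. Split into flange-overhang and web parts.
C_f = 0.85 f'_c (b_f − b_w) h_f = 0.85 × 34.4 × (610 − 275) × 85 = 832609 N.
Remaining web compression depth: a_w = (T − C_f)/(0.85 f'_c b_w) = (1919400 − 832609)/(0.85 × 34.4 × 275) = 135.16 mm.
M_n = C_f(d − h_f/2) + (T − C_f)(d − a_w/2) = 832609 × (535 − 42.5) + 1086791 × (535 − 67.58) = 410.06 + 507.99 = 918.05 × 10⁶ N·mm.
M_n = 918.05 kN·m.

M_n ≈ 918 kN·m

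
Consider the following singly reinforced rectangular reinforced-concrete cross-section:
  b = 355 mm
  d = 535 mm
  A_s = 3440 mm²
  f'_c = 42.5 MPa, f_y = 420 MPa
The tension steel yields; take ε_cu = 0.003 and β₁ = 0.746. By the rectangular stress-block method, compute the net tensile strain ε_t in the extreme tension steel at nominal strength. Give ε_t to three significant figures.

a = A_s f_y/(0.85 f'_c b) = 112.66 mm.
β₁ = 0.746, so c = a/β₁ = 112.66/0.746 = 151.02 mm.
From the linear strain diagram with ε_cu = 0.003: ε_t = 0.003 (d − c)/c = 0.003 × (535 − 151.02)/151.02 = 0.00763.
Since ε_t ≥ 0.005, the section is tension-controlled.

ε_t ≈ 0.00763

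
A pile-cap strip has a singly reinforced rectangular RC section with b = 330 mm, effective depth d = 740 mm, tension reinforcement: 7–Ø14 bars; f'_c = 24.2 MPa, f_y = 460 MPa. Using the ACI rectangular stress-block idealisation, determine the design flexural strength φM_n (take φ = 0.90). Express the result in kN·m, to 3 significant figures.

A_s = 7 × 154 = 1078 mm².
T = A_s f_y = 1078 × 460 = 495880 N = 495.88 kN.
From C = T: a = T/(0.85 f'_c b) = 495880/(0.85 × 24.2 × 330) = 73.05 mm.
M_n = T(d − a/2) = 495.88 kN × (740 − 36.525) mm = 348.84 kN·m.
φM_n = 0.90 × 348.84 = 313.96 kN·m.

φM_n ≈ 314 kN·m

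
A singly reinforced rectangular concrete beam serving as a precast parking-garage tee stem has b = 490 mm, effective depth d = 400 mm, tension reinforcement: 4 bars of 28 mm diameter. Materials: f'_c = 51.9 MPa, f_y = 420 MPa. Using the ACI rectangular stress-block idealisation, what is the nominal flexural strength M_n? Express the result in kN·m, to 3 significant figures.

A_s = 4 × 616 = 2464 mm².
T = A_s f_y = 2464 × 420 = 1034880 N = 1034.88 kN.
From C = T: a = T/(0.85 f'_c b) = 1034880/(0.85 × 51.9 × 490) = 47.87 mm.
M_n = T(d − a/2) = 1034.88 kN × (400 − 23.935) mm = 389.18 kN·m.

M_n ≈ 389 kN·m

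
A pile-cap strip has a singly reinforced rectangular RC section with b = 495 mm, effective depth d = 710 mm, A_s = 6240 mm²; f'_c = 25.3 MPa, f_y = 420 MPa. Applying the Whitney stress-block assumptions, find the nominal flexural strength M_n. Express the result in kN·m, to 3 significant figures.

T = A_s f_y = 6240 × 420 = 2620800 N = 2620.8 kN.
From C = T: a = T/(0.85 f'_c b) = 2620800/(0.85 × 25.3 × 495) = 246.20 mm.
M_n = T(d − a/2) = 2620.8 kN × (710 − 123.1) mm = 1538.15 kN·m.

M_n ≈ 1540 kN·m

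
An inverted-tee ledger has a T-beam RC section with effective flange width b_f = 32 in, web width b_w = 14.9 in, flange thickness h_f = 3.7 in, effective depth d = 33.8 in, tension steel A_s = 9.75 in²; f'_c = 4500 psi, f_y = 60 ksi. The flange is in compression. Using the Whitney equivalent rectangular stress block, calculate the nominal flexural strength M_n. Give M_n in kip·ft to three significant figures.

M_n ≈ 1520 kip·ft

Tension: T = A_s f_y = 9.75 × 60 = 585 kips.
Try a within the flange: a = T/(0.85 f'_c b_f) = 585/(0.85 × 4.5 × 32) = 4.779 in.
a = 4.779 > h_f = 3.7 in: the block extends into the web. Split into flange-overhang and web parts.
C_f = 0.85 f'_c (b_f − b_w) h_f = 0.85 × 4.5 × (32 − 14.9) × 3.7 = 242.0 kips.
Remaining web compression depth: a_w = (T − C_f)/(0.85 f'_c b_w) = (585 − 242.0)/(0.85 × 4.5 × 14.9) = 6.018 in.
M_n = C_f(d − h_f/2) + (T − C_f)(d − a_w/2) = 242.0 × (33.8 − 1.85) + 343 × (33.8 − 3.009) = 7731.9 + 10561.3 = 18293.2 kip·in.
M_n = 18293.2/12 = 1524.43 kip·ft.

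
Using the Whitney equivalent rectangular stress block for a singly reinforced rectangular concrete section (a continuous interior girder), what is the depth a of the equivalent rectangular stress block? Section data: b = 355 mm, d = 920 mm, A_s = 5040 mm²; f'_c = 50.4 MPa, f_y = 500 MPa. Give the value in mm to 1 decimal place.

T = A_s f_y = 5040 × 500 = 2520000 N = 2520 kN.
Setting C = 0.85 f'_c a b equal to T: a = 2520000/(0.85 × 50.4 × 355) = 165.7 mm.

a ≈ 165.7 mm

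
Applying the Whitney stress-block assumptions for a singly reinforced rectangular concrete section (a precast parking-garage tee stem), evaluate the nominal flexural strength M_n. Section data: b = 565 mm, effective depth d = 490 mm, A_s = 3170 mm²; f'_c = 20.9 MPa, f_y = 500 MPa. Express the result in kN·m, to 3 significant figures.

M_n ≈ 652 kN·m

T = A_s f_y = 3170 × 500 = 1585000 N = 1585 kN.
From C = T: a = T/(0.85 f'_c b) = 1585000/(0.85 × 20.9 × 565) = 157.91 mm.
M_n = T(d − a/2) = 1585 kN × (490 − 78.955) mm = 651.51 kN·m.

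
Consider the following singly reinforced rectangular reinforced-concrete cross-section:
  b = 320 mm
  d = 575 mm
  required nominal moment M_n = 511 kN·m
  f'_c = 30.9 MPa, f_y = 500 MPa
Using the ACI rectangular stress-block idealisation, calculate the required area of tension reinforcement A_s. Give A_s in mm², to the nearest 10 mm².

With M_n = 0.85 f'_c a b (d − a/2), solve the quadratic for a:
a = d − √(d² − 2M_n/(0.85 f'_c b)) = 575 − √(575² − 2 × 511×10⁶/(0.85 × 30.9 × 320)) = 117.80 mm.
A_s = 0.85 f'_c a b / f_y = 0.85 × 30.9 × 117.80 × 320 / 500 = 1980.2 mm².

A_s ≈ 1980 mm²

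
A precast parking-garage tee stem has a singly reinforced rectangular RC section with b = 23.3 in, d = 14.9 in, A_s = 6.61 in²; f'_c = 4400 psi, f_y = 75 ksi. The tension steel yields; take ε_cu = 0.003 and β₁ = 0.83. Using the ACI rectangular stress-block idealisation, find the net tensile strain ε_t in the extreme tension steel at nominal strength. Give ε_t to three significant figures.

ε_t ≈ 0.00352

a = A_s f_y/(0.85 f'_c b) = 5.689 in.
β₁ = 0.83, so c = a/β₁ = 5.689/0.83 = 6.854 in.
From the linear strain diagram with ε_cu = 0.003: ε_t = 0.003 (d − c)/c = 0.003 × (14.9 − 6.854)/6.854 = 0.00352.
ε_t < 0.004 — the section is over-reinforced for flexure under ACI limits.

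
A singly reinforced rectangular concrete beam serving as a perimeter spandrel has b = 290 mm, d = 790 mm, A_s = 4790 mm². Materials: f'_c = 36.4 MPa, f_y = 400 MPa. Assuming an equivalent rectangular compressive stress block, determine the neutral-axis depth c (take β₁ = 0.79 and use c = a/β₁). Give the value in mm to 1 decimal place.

c ≈ 270.3 mm

T = A_s f_y = 4790 × 400 = 1916000 N = 1916 kN.
Setting C = 0.85 f'_c a b equal to T: a = 1916000/(0.85 × 36.4 × 290) = 213.539 mm.
With β₁ = 0.79, c = a/β₁ = 213.539/0.79 = 270.3 mm.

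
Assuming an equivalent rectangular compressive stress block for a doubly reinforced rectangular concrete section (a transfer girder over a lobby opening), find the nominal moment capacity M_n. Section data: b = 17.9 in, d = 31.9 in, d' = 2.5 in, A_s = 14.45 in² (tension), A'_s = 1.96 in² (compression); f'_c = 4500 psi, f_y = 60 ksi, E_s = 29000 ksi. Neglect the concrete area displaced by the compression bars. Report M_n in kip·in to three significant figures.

Assume both steels yield.
a = (A_s − A'_s) f_y/(0.85 f'_c b) = (14.45 − 1.96) × 60/(0.85 × 4.5 × 17.9) = 10.945 in.
c = a/β₁ = 10.945/0.825 = 13.267 in; ε'_s = 0.003(c − d')/c = 0.0024 ≥ ε_y = 0.0021, so the compression steel yields.
M_n = (A_s − A'_s) f_y (d − a/2) + A'_s f_y (d − d') = 749.4 × (31.9 − 5.4725) + 117.6 × (31.9 − 2.5) = 19804.8 + 3457.4 = 23262.2 kip·in.

M_n ≈ 23300 kip·in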